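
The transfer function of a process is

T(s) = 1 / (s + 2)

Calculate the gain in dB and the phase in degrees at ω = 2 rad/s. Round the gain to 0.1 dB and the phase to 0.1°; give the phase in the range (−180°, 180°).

-9.0 dB, -45.0°

At s = jω = j2:
pole (s+2): 2 + j2 → |·| = √(2²+2²) = √8 ≈ 2.8284, ∠ = arctan(2/2) ≈ 45.00°
|T| = 1 / 2.8284 ≈ 0.35356
Gain = 20 log₁₀(0.35356) ≈ -9.03 dB
∠T = 0.00° − 45.00° = -45.00°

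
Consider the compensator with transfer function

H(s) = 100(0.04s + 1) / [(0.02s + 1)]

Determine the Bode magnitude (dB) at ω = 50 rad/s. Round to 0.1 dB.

At ω = 50 rad/s:
zero (1 + j50·0.04) = 1 + j2 → |·| ≈ 2.2361, ∠ ≈ 63.43°
pole (1 + j50·0.02) = 1 + j1 → |·| ≈ 1.4142, ∠ ≈ 45.00°
|H| = 100 · 2.2361 / (1.4142) ≈ 158.12
Gain = 20 log₁₀(158.12) ≈ 43.98 dB

44.0 dB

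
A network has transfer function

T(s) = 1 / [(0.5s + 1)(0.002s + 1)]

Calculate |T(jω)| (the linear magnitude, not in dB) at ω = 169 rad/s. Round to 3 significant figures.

0.0112

At ω = 169 rad/s:
pole (1 + j169·0.5) = 1 + j84.5 → |·| ≈ 84.506, ∠ ≈ 89.32°
pole (1 + j169·0.002) = 1 + j0.338 → |·| ≈ 1.0556, ∠ ≈ 18.68°
|T| = 1 · 1 / (84.506 · 1.0556) ≈ 0.01121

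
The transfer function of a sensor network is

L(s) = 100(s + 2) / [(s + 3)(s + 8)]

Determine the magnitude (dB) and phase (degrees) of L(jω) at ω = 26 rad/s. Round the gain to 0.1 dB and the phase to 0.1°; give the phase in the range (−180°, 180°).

11.3 dB, -70.7°

At s = jω = j26:
zero (s+2): 2 + j26 → |·| = √(2²+26²) = √680 ≈ 26.077, ∠ = arctan(26/2) ≈ 85.60°
pole (s+3): 3 + j26 → |·| = √(3²+26²) = √685 ≈ 26.173, ∠ = arctan(26/3) ≈ 83.42°
pole (s+8): 8 + j26 → |·| = √(8²+26²) = √740 ≈ 27.203, ∠ = arctan(26/8) ≈ 72.90°
|L| = 100 · 26.077 / 711.98 ≈ 3.6626
Gain = 20 log₁₀(3.6626) ≈ 11.28 dB
∠L = 85.60° − 156.32° = -70.72°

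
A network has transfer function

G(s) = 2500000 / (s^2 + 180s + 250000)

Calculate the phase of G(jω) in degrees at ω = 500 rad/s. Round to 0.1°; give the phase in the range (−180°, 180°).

-90.0°

At s = jω = j500:
quadratic: (j500)² + 180·j500 + 250000 = 0 + j90000 → |·| ≈ 90000, ∠ ≈ 90.00°
∠G = 0.00° − 90.00° = -90.00°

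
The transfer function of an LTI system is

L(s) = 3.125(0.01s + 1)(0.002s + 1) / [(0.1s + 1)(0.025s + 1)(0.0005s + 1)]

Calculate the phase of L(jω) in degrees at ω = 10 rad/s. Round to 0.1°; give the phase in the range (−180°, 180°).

At ω = 10 rad/s:
zero (1 + j10·0.01) = 1 + j0.1 → |·| ≈ 1.005, ∠ ≈ 5.71°
zero (1 + j10·0.002) = 1 + j0.02 → |·| ≈ 1.0002, ∠ ≈ 1.15°
pole (1 + j10·0.1) = 1 + j1 → |·| ≈ 1.4142, ∠ ≈ 45.00°
pole (1 + j10·0.025) = 1 + j0.25 → |·| ≈ 1.0308, ∠ ≈ 14.04°
pole (1 + j10·0.0005) = 1 + j0.005 → |·| ≈ 1, ∠ ≈ 0.29°
∠L = (5.71° + 1.15°) − (45.00° + 14.04° + 0.29°) = -52.47°

-52.5°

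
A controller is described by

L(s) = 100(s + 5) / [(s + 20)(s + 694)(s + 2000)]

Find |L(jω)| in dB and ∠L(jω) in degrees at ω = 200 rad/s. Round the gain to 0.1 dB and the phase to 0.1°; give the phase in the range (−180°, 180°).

-83.3 dB, -17.5°

At s = jω = j200:
zero (s+5): 5 + j200 → |·| = √(5²+200²) = √40025 ≈ 200.06, ∠ = arctan(200/5) ≈ 88.57°
pole (s+20): 20 + j200 → |·| = √(20²+200²) = √40400 ≈ 201, ∠ = arctan(200/20) ≈ 84.29°
pole (s+694): 694 + j200 → |·| = √(694²+200²) = √521636 ≈ 722.24, ∠ = arctan(200/694) ≈ 16.08°
pole (s+2000): 2000 + j200 → |·| = √(2000²+200²) = √4040000 ≈ 2010, ∠ = arctan(200/2000) ≈ 5.71°
|L| = 100 · 200.06 / 2.9179e+08 ≈ 6.8563e-05
Gain = 20 log₁₀(6.8563e-05) ≈ -83.28 dB
∠L = 88.57° − 106.08° = -17.51°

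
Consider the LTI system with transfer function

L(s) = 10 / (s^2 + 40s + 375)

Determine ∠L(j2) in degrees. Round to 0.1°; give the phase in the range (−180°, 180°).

-12.2°

Substitute s = j2:
Numerator: 10 = 10 + j0
Denominator: (j2)^2 + 40(j2) + 375 = 371 + j80
|N| = √(10² + 0²) ≈ 10, ∠N ≈ 0.00°
|D| = √(371² + 80²) ≈ 379.53, ∠D ≈ 12.17°
∠L = 0.00° − 12.17° = -12.17°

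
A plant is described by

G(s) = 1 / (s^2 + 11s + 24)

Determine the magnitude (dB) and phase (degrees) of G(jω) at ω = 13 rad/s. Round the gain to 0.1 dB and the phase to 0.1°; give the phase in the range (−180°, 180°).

-46.2 dB, -135.4°

Substitute s = j13:
Numerator: 1 = 1 + j0
Denominator: (j13)^2 + 11(j13) + 24 = -145 + j143
|N| = √(1² + 0²) ≈ 1, ∠N ≈ 0.00°
|D| = √(145² + 143²) ≈ 203.65, ∠D ≈ 135.40°
|G| = 1 / 203.65 ≈ 0.0049104
Gain = 20 log₁₀(0.0049104) ≈ -46.18 dB
∠G = 0.00° − 135.40° = -135.40°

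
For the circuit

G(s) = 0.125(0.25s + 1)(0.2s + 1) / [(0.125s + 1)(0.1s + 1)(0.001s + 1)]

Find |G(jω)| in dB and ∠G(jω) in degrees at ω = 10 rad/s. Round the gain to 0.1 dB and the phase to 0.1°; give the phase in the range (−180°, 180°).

-9.6 dB, 34.7°

At ω = 10 rad/s:
zero (1 + j10·0.25) = 1 + j2.5 → |·| ≈ 2.6926, ∠ ≈ 68.20°
zero (1 + j10·0.2) = 1 + j2 → |·| ≈ 2.2361, ∠ ≈ 63.43°
pole (1 + j10·0.125) = 1 + j1.25 → |·| ≈ 1.6008, ∠ ≈ 51.34°
pole (1 + j10·0.1) = 1 + j1 → |·| ≈ 1.4142, ∠ ≈ 45.00°
pole (1 + j10·0.001) = 1 + j0.01 → |·| ≈ 1, ∠ ≈ 0.57°
|G| = 0.125 · 2.6926 · 2.2361 / (1.6008 · 1.4142 · 1) ≈ 0.33245
Gain = 20 log₁₀(0.33245) ≈ -9.57 dB
∠G = (68.20° + 63.43°) − (51.34° + 45.00° + 0.57°) = 34.72°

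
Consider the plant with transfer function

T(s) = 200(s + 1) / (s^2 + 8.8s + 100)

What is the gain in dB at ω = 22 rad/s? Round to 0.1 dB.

At s = jω = j22:
zero (s+1): 1 + j22 → |·| = √(1²+22²) = √485 ≈ 22.023, ∠ = arctan(22/1) ≈ 87.40°
quadratic: (j22)² + 8.8·j22 + 100 = -384 + j193.6 → |·| ≈ 430.04, ∠ ≈ 153.24°
|T| = 200 · 22.023 / 430.04 ≈ 10.242
Gain = 20 log₁₀(10.242) ≈ 20.21 dB

20.2 dB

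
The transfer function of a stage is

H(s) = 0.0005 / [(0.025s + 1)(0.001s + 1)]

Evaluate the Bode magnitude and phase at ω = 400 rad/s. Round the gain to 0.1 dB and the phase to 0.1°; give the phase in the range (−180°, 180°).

-86.7 dB, -106.1°

At ω = 400 rad/s:
pole (1 + j400·0.025) = 1 + j10 → |·| ≈ 10.05, ∠ ≈ 84.29°
pole (1 + j400·0.001) = 1 + j0.4 → |·| ≈ 1.077, ∠ ≈ 21.80°
|H| = 0.0005 · 1 / (10.05 · 1.077) ≈ 4.6194e-05
Gain = 20 log₁₀(4.6194e-05) ≈ -86.71 dB
∠H = (0°) − (84.29° + 21.80°) = -106.09°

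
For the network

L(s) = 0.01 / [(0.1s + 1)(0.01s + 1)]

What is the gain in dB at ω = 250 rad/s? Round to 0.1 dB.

-76.6 dB

At ω = 250 rad/s:
pole (1 + j250·0.1) = 1 + j25 → |·| ≈ 25.02, ∠ ≈ 87.71°
pole (1 + j250·0.01) = 1 + j2.5 → |·| ≈ 2.6926, ∠ ≈ 68.20°
|L| = 0.01 · 1 / (25.02 · 2.6926) ≈ 0.00014844
Gain = 20 log₁₀(0.00014844) ≈ -76.57 dB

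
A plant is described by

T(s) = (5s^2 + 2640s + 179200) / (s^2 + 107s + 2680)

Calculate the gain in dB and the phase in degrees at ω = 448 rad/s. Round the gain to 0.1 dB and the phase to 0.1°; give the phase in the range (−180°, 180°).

17.0 dB, -41.5°

Substitute s = j448:
Numerator: 5(j448)^2 + 2640(j448) + 179200 = -824320 + j1182720
Denominator: (j448)^2 + 107(j448) + 2680 = -198024 + j47936
|N| = √(824320² + 1182720²) ≈ 1.4416e+06, ∠N ≈ 124.88°
|D| = √(198024² + 47936²) ≈ 2.0374e+05, ∠D ≈ 166.39°
|T| = 1.4416e+06 / 2.0374e+05 ≈ 7.0757
Gain = 20 log₁₀(7.0757) ≈ 17.00 dB
∠T = 124.88° − 166.39° = -41.51°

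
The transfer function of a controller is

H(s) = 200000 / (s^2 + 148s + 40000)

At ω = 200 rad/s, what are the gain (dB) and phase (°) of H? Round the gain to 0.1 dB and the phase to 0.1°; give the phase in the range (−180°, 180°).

At s = jω = j200:
quadratic: (j200)² + 148·j200 + 40000 = 0 + j29600 → |·| ≈ 29600, ∠ ≈ 90.00°
|H| = 200000 / 29600 ≈ 6.7568
Gain = 20 log₁₀(6.7568) ≈ 16.59 dB
∠H = 0.00° − 90.00° = -90.00°

16.6 dB, -90.0°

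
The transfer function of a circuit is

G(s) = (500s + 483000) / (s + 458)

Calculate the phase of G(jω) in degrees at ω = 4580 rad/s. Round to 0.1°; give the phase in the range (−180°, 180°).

Substitute s = j4580:
Numerator: 500(j4580) + 483000 = 483000 + j2290000
Denominator: (j4580) + 458 = 458 + j4580
|N| = √(483000² + 2290000²) ≈ 2.3404e+06, ∠N ≈ 78.09°
|D| = √(458² + 4580²) ≈ 4602.8, ∠D ≈ 84.29°
∠G = 78.09° − 84.29° = -6.20°

-6.2°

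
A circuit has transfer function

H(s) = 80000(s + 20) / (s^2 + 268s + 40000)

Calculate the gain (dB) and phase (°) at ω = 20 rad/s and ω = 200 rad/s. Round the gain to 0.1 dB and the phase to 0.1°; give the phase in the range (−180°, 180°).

ω = 20: 35.1 dB, 37.3°; ω = 200: 49.5 dB, -5.7°

At s = jω = j20:
zero (s+20): 20 + j20 → |·| = √(20²+20²) = √800 ≈ 28.284, ∠ = arctan(20/20) ≈ 45.00°
quadratic: (j20)² + 268·j20 + 40000 = 39600 + j5360 → |·| ≈ 39961, ∠ ≈ 7.71°
|H| = 80000 · 28.284 / 39961 ≈ 56.623
Gain = 20 log₁₀(56.623) ≈ 35.06 dB
∠H = 45.00° − 7.71° = 37.29°

At s = jω = j200:
zero (s+20): 20 + j200 → |·| = √(20²+200²) = √40400 ≈ 201, ∠ = arctan(200/20) ≈ 84.29°
quadratic: (j200)² + 268·j200 + 40000 = 0 + j53600 → |·| ≈ 53600, ∠ ≈ 90.00°
|H| = 80000 · 201 / 53600 ≈ 300
Gain = 20 log₁₀(300) ≈ 49.54 dB
∠H = 84.29° − 90.00° = -5.71°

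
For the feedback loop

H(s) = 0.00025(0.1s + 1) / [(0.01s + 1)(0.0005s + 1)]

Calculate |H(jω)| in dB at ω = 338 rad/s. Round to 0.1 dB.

At ω = 338 rad/s:
zero (1 + j338·0.1) = 1 + j33.8 → |·| ≈ 33.815, ∠ ≈ 88.31°
pole (1 + j338·0.01) = 1 + j3.38 → |·| ≈ 3.5248, ∠ ≈ 73.52°
pole (1 + j338·0.0005) = 1 + j0.169 → |·| ≈ 1.0142, ∠ ≈ 9.59°
|H| = 0.00025 · 33.815 / (3.5248 · 1.0142) ≈ 0.0023648
Gain = 20 log₁₀(0.0023648) ≈ -52.52 dB

-52.5 dB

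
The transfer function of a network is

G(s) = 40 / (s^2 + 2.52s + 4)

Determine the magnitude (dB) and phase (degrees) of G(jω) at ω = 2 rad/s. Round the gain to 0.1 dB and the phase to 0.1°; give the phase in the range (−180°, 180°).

18.0 dB, -90.0°

At s = jω = j2:
quadratic: (j2)² + 2.52·j2 + 4 = 0 + j5.04 → |·| ≈ 5.04, ∠ ≈ 90.00°
|G| = 40 / 5.04 ≈ 7.9365
Gain = 20 log₁₀(7.9365) ≈ 17.99 dB
∠G = 0.00° − 90.00° = -90.00°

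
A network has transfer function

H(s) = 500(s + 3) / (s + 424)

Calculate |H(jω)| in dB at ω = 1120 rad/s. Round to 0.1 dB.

53.4 dB

At s = jω = j1120:
zero (s+3): 3 + j1120 → |·| = √(3²+1120²) = √1254409 ≈ 1120, ∠ = arctan(1120/3) ≈ 89.85°
pole (s+424): 424 + j1120 → |·| = √(424²+1120²) = √1434176 ≈ 1197.6, ∠ = arctan(1120/424) ≈ 69.26°
|H| = 500 · 1120 / 1197.6 ≈ 467.6
Gain = 20 log₁₀(467.6) ≈ 53.40 dB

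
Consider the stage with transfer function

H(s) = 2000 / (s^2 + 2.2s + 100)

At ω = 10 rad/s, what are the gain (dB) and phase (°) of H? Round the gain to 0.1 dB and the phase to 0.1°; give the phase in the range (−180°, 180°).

39.2 dB, -90.0°

At s = jω = j10:
quadratic: (j10)² + 2.2·j10 + 100 = 0 + j22 → |·| ≈ 22, ∠ ≈ 90.00°
|H| = 2000 / 22 ≈ 90.909
Gain = 20 log₁₀(90.909) ≈ 39.17 dB
∠H = 0.00° − 90.00° = -90.00°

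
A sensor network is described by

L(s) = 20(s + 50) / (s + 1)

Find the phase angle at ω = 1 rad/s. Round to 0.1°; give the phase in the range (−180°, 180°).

At s = jω = j1:
zero (s+50): 50 + j1 → |·| = √(50²+1²) = √2501 ≈ 50.01, ∠ = arctan(1/50) ≈ 1.15°
pole (s+1): 1 + j1 → |·| = √(1²+1²) = √2 ≈ 1.4142, ∠ = arctan(1/1) ≈ 45.00°
∠L = 1.15° − 45.00° = -43.85°

-43.9°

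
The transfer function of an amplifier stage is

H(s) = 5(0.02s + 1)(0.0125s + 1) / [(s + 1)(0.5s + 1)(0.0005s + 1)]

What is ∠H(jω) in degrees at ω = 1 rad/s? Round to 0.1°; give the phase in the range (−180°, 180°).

At ω = 1 rad/s:
zero (1 + j1·0.02) = 1 + j0.02 → |·| ≈ 1.0002, ∠ ≈ 1.15°
zero (1 + j1·0.0125) = 1 + j0.0125 → |·| ≈ 1.0001, ∠ ≈ 0.72°
pole (1 + j1·1) = 1 + j1 → |·| ≈ 1.4142, ∠ ≈ 45.00°
pole (1 + j1·0.5) = 1 + j0.5 → |·| ≈ 1.118, ∠ ≈ 26.57°
pole (1 + j1·0.0005) = 1 + j0.0005 → |·| ≈ 1, ∠ ≈ 0.03°
∠H = (1.15° + 0.72°) − (45.00° + 26.57° + 0.03°) = -69.73°

-69.7°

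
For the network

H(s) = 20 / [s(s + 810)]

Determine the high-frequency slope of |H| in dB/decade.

-40 dB/decade

Each pole contributes −20 dB/decade at high frequency; each zero contributes +20 dB/decade.
Net: 0 zero(s) − 2 pole(s) → -40 dB/decade.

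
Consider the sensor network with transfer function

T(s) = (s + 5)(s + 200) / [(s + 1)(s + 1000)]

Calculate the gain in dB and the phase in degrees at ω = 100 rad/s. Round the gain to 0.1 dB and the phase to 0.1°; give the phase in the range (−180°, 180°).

At s = jω = j100:
zero (s+5): 5 + j100 → |·| = √(5²+100²) = √10025 ≈ 100.12, ∠ = arctan(100/5) ≈ 87.14°
zero (s+200): 200 + j100 → |·| = √(200²+100²) = √50000 ≈ 223.61, ∠ = arctan(100/200) ≈ 26.57°
pole (s+1): 1 + j100 → |·| = √(1²+100²) = √10001 ≈ 100, ∠ = arctan(100/1) ≈ 89.43°
pole (s+1000): 1000 + j100 → |·| = √(1000²+100²) = √1010000 ≈ 1005, ∠ = arctan(100/1000) ≈ 5.71°
|T| = 1 · 22388 / 1.005e+05 ≈ 0.22277
Gain = 20 log₁₀(0.22277) ≈ -13.04 dB
∠T = 113.71° − 95.14° = 18.57°

-13.0 dB, 18.6°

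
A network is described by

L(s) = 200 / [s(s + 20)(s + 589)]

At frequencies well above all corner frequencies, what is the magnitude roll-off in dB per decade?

-60 dB/decade

Each pole contributes −20 dB/decade at high frequency; each zero contributes +20 dB/decade.
Net: 0 zero(s) − 3 pole(s) → -60 dB/decade.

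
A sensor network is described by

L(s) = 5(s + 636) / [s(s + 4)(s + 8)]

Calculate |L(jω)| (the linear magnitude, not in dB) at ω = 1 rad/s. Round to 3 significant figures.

At s = jω = j1:
zero (s+636): 636 + j1 → |·| = √(636²+1²) = √404497 ≈ 636, ∠ = arctan(1/636) ≈ 0.09°
pole (s+4): 4 + j1 → |·| = √(4²+1²) = √17 ≈ 4.1231, ∠ = arctan(1/4) ≈ 14.04°
pole (s+8): 8 + j1 → |·| = √(8²+1²) = √65 ≈ 8.0623, ∠ = arctan(1/8) ≈ 7.13°
pole at origin: |s| = 1, ∠ = 90.00° (in denominator)
|L| = 5 · 636 / 33.242 ≈ 95.662

95.7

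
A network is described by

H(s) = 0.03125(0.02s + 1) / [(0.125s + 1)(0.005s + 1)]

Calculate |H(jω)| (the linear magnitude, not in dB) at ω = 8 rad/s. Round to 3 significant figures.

0.0224

At ω = 8 rad/s:
zero (1 + j8·0.02) = 1 + j0.16 → |·| ≈ 1.0127, ∠ ≈ 9.09°
pole (1 + j8·0.125) = 1 + j1 → |·| ≈ 1.4142, ∠ ≈ 45.00°
pole (1 + j8·0.005) = 1 + j0.04 → |·| ≈ 1.0008, ∠ ≈ 2.29°
|H| = 0.03125 · 1.0127 / (1.4142 · 1.0008) ≈ 0.02236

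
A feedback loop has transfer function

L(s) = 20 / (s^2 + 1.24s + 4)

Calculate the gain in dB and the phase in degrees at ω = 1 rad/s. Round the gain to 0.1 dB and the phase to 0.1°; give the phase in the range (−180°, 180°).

15.8 dB, -22.5°

At s = jω = j1:
quadratic: (j1)² + 1.24·j1 + 4 = 3 + j1.24 → |·| ≈ 3.2462, ∠ ≈ 22.46°
|L| = 20 / 3.2462 ≈ 6.161
Gain = 20 log₁₀(6.161) ≈ 15.79 dB
∠L = 0.00° − 22.46° = -22.46°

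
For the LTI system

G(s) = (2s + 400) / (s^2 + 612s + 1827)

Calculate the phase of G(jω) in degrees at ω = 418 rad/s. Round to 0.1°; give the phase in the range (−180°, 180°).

Substitute s = j418:
Numerator: 2(j418) + 400 = 400 + j836
Denominator: (j418)^2 + 612(j418) + 1827 = -172897 + j255816
|N| = √(400² + 836²) ≈ 926.77, ∠N ≈ 64.43°
|D| = √(172897² + 255816²) ≈ 3.0876e+05, ∠D ≈ 124.05°
∠G = 64.43° − 124.05° = -59.62°

-59.6°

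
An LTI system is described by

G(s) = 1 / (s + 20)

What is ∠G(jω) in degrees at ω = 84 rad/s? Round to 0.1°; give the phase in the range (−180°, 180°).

Substitute s = j84:
Numerator: 1 = 1 + j0
Denominator: (j84) + 20 = 20 + j84
|N| = √(1² + 0²) ≈ 1, ∠N ≈ 0.00°
|D| = √(20² + 84²) ≈ 86.348, ∠D ≈ 76.61°
∠G = 0.00° − 76.61° = -76.61°

-76.6°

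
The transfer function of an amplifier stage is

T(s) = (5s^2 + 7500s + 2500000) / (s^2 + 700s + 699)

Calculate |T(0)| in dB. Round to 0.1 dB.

71.1 dB

T(0) = 2500000 / 699 ≈ 3576.5
20 log₁₀(3576.5) ≈ 71.07 dB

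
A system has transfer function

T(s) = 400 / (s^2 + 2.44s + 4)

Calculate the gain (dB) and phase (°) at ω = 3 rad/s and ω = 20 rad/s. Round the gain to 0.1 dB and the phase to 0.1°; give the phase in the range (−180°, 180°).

ω = 3: 33.1 dB, -124.3°; ω = 20: 0.0 dB, -173.0°

At s = jω = j3:
quadratic: (j3)² + 2.44·j3 + 4 = -5 + j7.32 → |·| ≈ 8.8647, ∠ ≈ 124.34°
|T| = 400 / 8.8647 ≈ 45.123
Gain = 20 log₁₀(45.123) ≈ 33.09 dB
∠T = 0.00° − 124.34° = -124.34°

At s = jω = j20:
quadratic: (j20)² + 2.44·j20 + 4 = -396 + j48.8 → |·| ≈ 399, ∠ ≈ 172.97°
|T| = 400 / 399 ≈ 1.0025
Gain = 20 log₁₀(1.0025) ≈ 0.02 dB
∠T = 0.00° − 172.97° = -172.97°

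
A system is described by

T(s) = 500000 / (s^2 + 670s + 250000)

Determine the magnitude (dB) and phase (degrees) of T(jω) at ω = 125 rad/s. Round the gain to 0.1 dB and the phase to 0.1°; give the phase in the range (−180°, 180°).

At s = jω = j125:
quadratic: (j125)² + 670·j125 + 250000 = 234375 + j83750 → |·| ≈ 2.4889e+05, ∠ ≈ 19.66°
|T| = 500000 / 2.4889e+05 ≈ 2.0089
Gain = 20 log₁₀(2.0089) ≈ 6.06 dB
∠T = 0.00° − 19.66° = -19.66°

6.1 dB, -19.7°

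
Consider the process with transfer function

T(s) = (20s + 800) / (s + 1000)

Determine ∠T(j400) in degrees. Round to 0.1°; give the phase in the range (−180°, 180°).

Substitute s = j400:
Numerator: 20(j400) + 800 = 800 + j8000
Denominator: (j400) + 1000 = 1000 + j400
|N| = √(800² + 8000²) ≈ 8039.9, ∠N ≈ 84.29°
|D| = √(1000² + 400²) ≈ 1077, ∠D ≈ 21.80°
∠T = 84.29° − 21.80° = 62.49°

62.5°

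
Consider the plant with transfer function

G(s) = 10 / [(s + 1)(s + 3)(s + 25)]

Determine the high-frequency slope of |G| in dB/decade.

-60 dB/decade

Each pole contributes −20 dB/decade at high frequency; each zero contributes +20 dB/decade.
Net: 0 zero(s) − 3 pole(s) → -60 dB/decade.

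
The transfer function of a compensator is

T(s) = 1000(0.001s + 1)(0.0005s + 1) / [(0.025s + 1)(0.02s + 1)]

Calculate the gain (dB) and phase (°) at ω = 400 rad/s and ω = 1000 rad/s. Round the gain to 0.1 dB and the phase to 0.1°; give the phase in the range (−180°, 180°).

At ω = 400 rad/s:
zero (1 + j400·0.001) = 1 + j0.4 → |·| ≈ 1.077, ∠ ≈ 21.80°
zero (1 + j400·0.0005) = 1 + j0.2 → |·| ≈ 1.0198, ∠ ≈ 11.31°
pole (1 + j400·0.025) = 1 + j10 → |·| ≈ 10.05, ∠ ≈ 84.29°
pole (1 + j400·0.02) = 1 + j8 → |·| ≈ 8.0623, ∠ ≈ 82.87°
|T| = 1000 · 1.077 · 1.0198 / (10.05 · 8.0623) ≈ 13.555
Gain = 20 log₁₀(13.555) ≈ 22.64 dB
∠T = (21.80° + 11.31°) − (84.29° + 82.87°) = -134.05°

At ω = 1000 rad/s:
zero (1 + j1000·0.001) = 1 + j1 → |·| ≈ 1.4142, ∠ ≈ 45.00°
zero (1 + j1000·0.0005) = 1 + j0.5 → |·| ≈ 1.118, ∠ ≈ 26.57°
pole (1 + j1000·0.025) = 1 + j25 → |·| ≈ 25.02, ∠ ≈ 87.71°
pole (1 + j1000·0.02) = 1 + j20 → |·| ≈ 20.025, ∠ ≈ 87.14°
|T| = 1000 · 1.4142 · 1.118 / (25.02 · 20.025) ≈ 3.1557
Gain = 20 log₁₀(3.1557) ≈ 9.98 dB
∠T = (45.00° + 26.57°) − (87.71° + 87.14°) = -103.28°

ω = 400: 22.6 dB, -134.1°; ω = 1000: 10.0 dB, -103.3°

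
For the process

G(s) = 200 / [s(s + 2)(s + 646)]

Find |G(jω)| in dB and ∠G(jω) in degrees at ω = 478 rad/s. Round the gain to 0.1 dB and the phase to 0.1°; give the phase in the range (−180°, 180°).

At s = jω = j478:
pole (s+2): 2 + j478 → |·| = √(2²+478²) = √228488 ≈ 478, ∠ = arctan(478/2) ≈ 89.76°
pole (s+646): 646 + j478 → |·| = √(646²+478²) = √645800 ≈ 803.62, ∠ = arctan(478/646) ≈ 36.50°
pole at origin: |s| = 478, ∠ = 90.00° (in denominator)
|G| = 200 / 1.8361e+08 ≈ 1.0893e-06
Gain = 20 log₁₀(1.0893e-06) ≈ -119.26 dB
∠G = 0.00° − 216.26° = -216.26° ≡ 143.74° (principal value)

-119.3 dB, 143.7°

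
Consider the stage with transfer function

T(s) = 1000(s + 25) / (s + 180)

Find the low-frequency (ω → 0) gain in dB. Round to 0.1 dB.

42.9 dB

T(0) = 1000·25 / (180) ≈ 138.89
20 log₁₀(138.89) ≈ 42.85 dB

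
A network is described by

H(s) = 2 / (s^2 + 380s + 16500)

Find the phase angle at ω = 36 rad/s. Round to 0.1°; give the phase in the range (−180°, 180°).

Substitute s = j36:
Numerator: 2 = 2 + j0
Denominator: (j36)^2 + 380(j36) + 16500 = 15204 + j13680
|N| = √(2² + 0²) ≈ 2, ∠N ≈ 0.00°
|D| = √(15204² + 13680²) ≈ 20452, ∠D ≈ 41.98°
∠H = 0.00° − 41.98° = -41.98°

-42.0°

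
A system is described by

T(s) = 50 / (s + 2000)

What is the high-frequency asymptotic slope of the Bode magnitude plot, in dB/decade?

Each pole contributes −20 dB/decade at high frequency; each zero contributes +20 dB/decade.
Net: 0 zero(s) − 1 pole(s) → -20 dB/decade.

-20 dB/decade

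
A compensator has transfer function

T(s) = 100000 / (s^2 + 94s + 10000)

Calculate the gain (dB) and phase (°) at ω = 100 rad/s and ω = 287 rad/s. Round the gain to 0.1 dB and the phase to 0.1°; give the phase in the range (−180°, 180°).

ω = 100: 20.5 dB, -90.0°; ω = 287: 2.2 dB, -159.6°

At s = jω = j100:
quadratic: (j100)² + 94·j100 + 10000 = 0 + j9400 → |·| ≈ 9400, ∠ ≈ 90.00°
|T| = 100000 / 9400 ≈ 10.638
Gain = 20 log₁₀(10.638) ≈ 20.54 dB
∠T = 0.00° − 90.00° = -90.00°

At s = jω = j287:
quadratic: (j287)² + 94·j287 + 10000 = -72369 + j26978 → |·| ≈ 77234, ∠ ≈ 159.56°
|T| = 100000 / 77234 ≈ 1.2948
Gain = 20 log₁₀(1.2948) ≈ 2.24 dB
∠T = 0.00° − 159.56° = -159.56°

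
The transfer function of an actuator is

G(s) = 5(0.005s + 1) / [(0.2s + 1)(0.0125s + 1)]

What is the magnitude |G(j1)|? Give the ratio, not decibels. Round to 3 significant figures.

4.90

At ω = 1 rad/s:
zero (1 + j1·0.005) = 1 + j0.005 → |·| ≈ 1, ∠ ≈ 0.29°
pole (1 + j1·0.2) = 1 + j0.2 → |·| ≈ 1.0198, ∠ ≈ 11.31°
pole (1 + j1·0.0125) = 1 + j0.0125 → |·| ≈ 1.0001, ∠ ≈ 0.72°
|G| = 5 · 1 / (1.0198 · 1.0001) ≈ 4.9024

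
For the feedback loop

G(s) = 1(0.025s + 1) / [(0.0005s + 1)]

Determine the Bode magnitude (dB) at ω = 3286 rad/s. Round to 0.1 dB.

32.6 dB

At ω = 3286 rad/s:
zero (1 + j3286·0.025) = 1 + j82.15 → |·| ≈ 82.156, ∠ ≈ 89.30°
pole (1 + j3286·0.0005) = 1 + j1.643 → |·| ≈ 1.9234, ∠ ≈ 58.67°
|G| = 1 · 82.156 / (1.9234) ≈ 42.714
Gain = 20 log₁₀(42.714) ≈ 32.61 dB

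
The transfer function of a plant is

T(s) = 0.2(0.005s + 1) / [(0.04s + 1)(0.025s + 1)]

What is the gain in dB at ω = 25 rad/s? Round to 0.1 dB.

At ω = 25 rad/s:
zero (1 + j25·0.005) = 1 + j0.125 → |·| ≈ 1.0078, ∠ ≈ 7.13°
pole (1 + j25·0.04) = 1 + j1 → |·| ≈ 1.4142, ∠ ≈ 45.00°
pole (1 + j25·0.025) = 1 + j0.625 → |·| ≈ 1.1792, ∠ ≈ 32.01°
|T| = 0.2 · 1.0078 / (1.4142 · 1.1792) ≈ 0.12087
Gain = 20 log₁₀(0.12087) ≈ -18.35 dB

-18.4 dB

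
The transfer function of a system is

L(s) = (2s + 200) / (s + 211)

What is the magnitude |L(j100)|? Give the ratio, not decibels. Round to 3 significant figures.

1.21

Substitute s = j100:
Numerator: 2(j100) + 200 = 200 + j200
Denominator: (j100) + 211 = 211 + j100
|N| = √(200² + 200²) ≈ 282.84, ∠N ≈ 45.00°
|D| = √(211² + 100²) ≈ 233.5, ∠D ≈ 25.36°
|L| = 282.84 / 233.5 ≈ 1.2113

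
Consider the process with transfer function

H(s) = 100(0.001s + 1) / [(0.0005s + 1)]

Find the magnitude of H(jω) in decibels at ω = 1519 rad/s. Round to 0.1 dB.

At ω = 1519 rad/s:
zero (1 + j1519·0.001) = 1 + j1.519 → |·| ≈ 1.8186, ∠ ≈ 56.64°
pole (1 + j1519·0.0005) = 1 + j0.7595 → |·| ≈ 1.2557, ∠ ≈ 37.22°
|H| = 100 · 1.8186 / (1.2557) ≈ 144.83
Gain = 20 log₁₀(144.83) ≈ 43.22 dB

43.2 dB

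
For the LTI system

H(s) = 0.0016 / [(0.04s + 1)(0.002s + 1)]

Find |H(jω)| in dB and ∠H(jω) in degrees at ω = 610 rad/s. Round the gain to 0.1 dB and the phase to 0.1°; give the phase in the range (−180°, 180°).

At ω = 610 rad/s:
pole (1 + j610·0.04) = 1 + j24.4 → |·| ≈ 24.42, ∠ ≈ 87.65°
pole (1 + j610·0.002) = 1 + j1.22 → |·| ≈ 1.5775, ∠ ≈ 50.66°
|H| = 0.0016 · 1 / (24.42 · 1.5775) ≈ 4.1534e-05
Gain = 20 log₁₀(4.1534e-05) ≈ -87.63 dB
∠H = (0°) − (87.65° + 50.66°) = -138.31°

-87.6 dB, -138.3°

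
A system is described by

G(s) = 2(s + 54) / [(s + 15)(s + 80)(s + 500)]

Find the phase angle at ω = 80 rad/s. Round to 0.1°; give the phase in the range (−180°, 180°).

At s = jω = j80:
zero (s+54): 54 + j80 → |·| = √(54²+80²) = √9316 ≈ 96.519, ∠ = arctan(80/54) ≈ 55.98°
pole (s+15): 15 + j80 → |·| = √(15²+80²) = √6625 ≈ 81.394, ∠ = arctan(80/15) ≈ 79.38°
pole (s+80): 80 + j80 → |·| = √(80²+80²) = √12800 ≈ 113.14, ∠ = arctan(80/80) ≈ 45.00°
pole (s+500): 500 + j80 → |·| = √(500²+80²) = √256400 ≈ 506.36, ∠ = arctan(80/500) ≈ 9.09°
∠G = 55.98° − 133.47° = -77.49°

-77.5°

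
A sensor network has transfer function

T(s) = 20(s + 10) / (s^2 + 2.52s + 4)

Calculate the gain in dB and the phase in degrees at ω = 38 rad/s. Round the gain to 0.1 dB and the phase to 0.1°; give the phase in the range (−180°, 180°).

-5.3 dB, -100.9°

At s = jω = j38:
zero (s+10): 10 + j38 → |·| = √(10²+38²) = √1544 ≈ 39.294, ∠ = arctan(38/10) ≈ 75.26°
quadratic: (j38)² + 2.52·j38 + 4 = -1440 + j95.76 → |·| ≈ 1443.2, ∠ ≈ 176.20°
|T| = 20 · 39.294 / 1443.2 ≈ 0.54454
Gain = 20 log₁₀(0.54454) ≈ -5.28 dB
∠T = 75.26° − 176.20° = -100.94°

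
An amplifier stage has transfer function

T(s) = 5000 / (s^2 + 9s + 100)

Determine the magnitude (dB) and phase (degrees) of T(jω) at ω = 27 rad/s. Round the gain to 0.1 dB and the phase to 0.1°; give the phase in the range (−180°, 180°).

17.4 dB, -158.9°

At s = jω = j27:
quadratic: (j27)² + 9·j27 + 100 = -629 + j243 → |·| ≈ 674.31, ∠ ≈ 158.88°
|T| = 5000 / 674.31 ≈ 7.415
Gain = 20 log₁₀(7.415) ≈ 17.40 dB
∠T = 0.00° − 158.88° = -158.88°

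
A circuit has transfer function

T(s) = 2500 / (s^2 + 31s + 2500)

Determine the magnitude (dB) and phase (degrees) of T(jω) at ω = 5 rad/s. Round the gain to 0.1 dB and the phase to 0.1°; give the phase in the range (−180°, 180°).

At s = jω = j5:
quadratic: (j5)² + 31·j5 + 2500 = 2475 + j155 → |·| ≈ 2479.8, ∠ ≈ 3.58°
|T| = 2500 / 2479.8 ≈ 1.0081
Gain = 20 log₁₀(1.0081) ≈ 0.07 dB
∠T = 0.00° − 3.58° = -3.58°

0.1 dB, -3.6°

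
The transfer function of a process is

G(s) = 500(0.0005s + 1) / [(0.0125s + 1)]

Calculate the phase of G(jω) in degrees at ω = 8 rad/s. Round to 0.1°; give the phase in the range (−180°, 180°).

-5.5°

At ω = 8 rad/s:
zero (1 + j8·0.0005) = 1 + j0.004 → |·| ≈ 1, ∠ ≈ 0.23°
pole (1 + j8·0.0125) = 1 + j0.1 → |·| ≈ 1.005, ∠ ≈ 5.71°
∠G = (0.23°) − (5.71°) = -5.48°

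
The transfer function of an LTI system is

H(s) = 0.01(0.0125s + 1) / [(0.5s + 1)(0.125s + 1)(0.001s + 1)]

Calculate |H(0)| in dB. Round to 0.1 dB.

H(0) = 0.01 · 1 / 1 = 0.01
20 log₁₀(0.01) ≈ -40.00 dB

-40.0 dB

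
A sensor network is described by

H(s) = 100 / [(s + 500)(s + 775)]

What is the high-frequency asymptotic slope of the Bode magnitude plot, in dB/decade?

Each pole contributes −20 dB/decade at high frequency; each zero contributes +20 dB/decade.
Net: 0 zero(s) − 2 pole(s) → -40 dB/decade.

-40 dB/decade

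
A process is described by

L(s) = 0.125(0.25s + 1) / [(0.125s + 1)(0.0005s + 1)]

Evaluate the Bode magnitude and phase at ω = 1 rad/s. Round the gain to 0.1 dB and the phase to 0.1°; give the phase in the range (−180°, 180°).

At ω = 1 rad/s:
zero (1 + j1·0.25) = 1 + j0.25 → |·| ≈ 1.0308, ∠ ≈ 14.04°
pole (1 + j1·0.125) = 1 + j0.125 → |·| ≈ 1.0078, ∠ ≈ 7.13°
pole (1 + j1·0.0005) = 1 + j0.0005 → |·| ≈ 1, ∠ ≈ 0.03°
|L| = 0.125 · 1.0308 / (1.0078 · 1) ≈ 0.12785
Gain = 20 log₁₀(0.12785) ≈ -17.87 dB
∠L = (14.04°) − (7.13° + 0.03°) = 6.88°

-17.9 dB, 6.9°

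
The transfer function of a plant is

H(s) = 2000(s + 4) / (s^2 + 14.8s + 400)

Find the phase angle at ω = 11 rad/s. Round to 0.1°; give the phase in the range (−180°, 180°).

39.8°

At s = jω = j11:
zero (s+4): 4 + j11 → |·| = √(4²+11²) = √137 ≈ 11.705, ∠ = arctan(11/4) ≈ 70.02°
quadratic: (j11)² + 14.8·j11 + 400 = 279 + j162.8 → |·| ≈ 323.02, ∠ ≈ 30.26°
∠H = 70.02° − 30.26° = 39.76°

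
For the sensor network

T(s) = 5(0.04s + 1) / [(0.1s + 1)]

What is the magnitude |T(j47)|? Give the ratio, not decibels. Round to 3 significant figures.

2.22

At ω = 47 rad/s:
zero (1 + j47·0.04) = 1 + j1.88 → |·| ≈ 2.1294, ∠ ≈ 61.99°
pole (1 + j47·0.1) = 1 + j4.7 → |·| ≈ 4.8052, ∠ ≈ 77.99°
|T| = 5 · 2.1294 / (4.8052) ≈ 2.2157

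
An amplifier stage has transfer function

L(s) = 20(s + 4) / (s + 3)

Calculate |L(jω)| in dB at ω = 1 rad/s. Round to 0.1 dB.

28.3 dB

At s = jω = j1:
zero (s+4): 4 + j1 → |·| = √(4²+1²) = √17 ≈ 4.1231, ∠ = arctan(1/4) ≈ 14.04°
pole (s+3): 3 + j1 → |·| = √(3²+1²) = √10 ≈ 3.1623, ∠ = arctan(1/3) ≈ 18.43°
|L| = 20 · 4.1231 / 3.1623 ≈ 26.077
Gain = 20 log₁₀(26.077) ≈ 28.33 dB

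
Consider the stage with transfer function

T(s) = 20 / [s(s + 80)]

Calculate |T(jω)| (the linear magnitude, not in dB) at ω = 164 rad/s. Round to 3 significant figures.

At s = jω = j164:
pole (s+80): 80 + j164 → |·| = √(80²+164²) = √33296 ≈ 182.47, ∠ = arctan(164/80) ≈ 64.00°
pole at origin: |s| = 164, ∠ = 90.00° (in denominator)
|T| = 20 / 29925 ≈ 0.00066834

0.000668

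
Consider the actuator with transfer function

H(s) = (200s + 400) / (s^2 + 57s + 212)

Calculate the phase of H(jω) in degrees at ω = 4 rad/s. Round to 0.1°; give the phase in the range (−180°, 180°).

Substitute s = j4:
Numerator: 200(j4) + 400 = 400 + j800
Denominator: (j4)^2 + 57(j4) + 212 = 196 + j228
|N| = √(400² + 800²) ≈ 894.43, ∠N ≈ 63.43°
|D| = √(196² + 228²) ≈ 300.67, ∠D ≈ 49.32°
∠H = 63.43° − 49.32° = 14.11°

14.1°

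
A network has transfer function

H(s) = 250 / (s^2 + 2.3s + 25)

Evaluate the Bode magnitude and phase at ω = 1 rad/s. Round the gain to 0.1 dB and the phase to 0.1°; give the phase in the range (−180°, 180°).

20.3 dB, -5.5°

At s = jω = j1:
quadratic: (j1)² + 2.3·j1 + 25 = 24 + j2.3 → |·| ≈ 24.11, ∠ ≈ 5.47°
|H| = 250 / 24.11 ≈ 10.369
Gain = 20 log₁₀(10.369) ≈ 20.31 dB
∠H = 0.00° − 5.47° = -5.47°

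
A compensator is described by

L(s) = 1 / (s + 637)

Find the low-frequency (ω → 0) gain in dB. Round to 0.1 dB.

L(0) = 1 / 637 ≈ 0.0015699
20 log₁₀(0.0015699) ≈ -56.08 dB

-56.1 dB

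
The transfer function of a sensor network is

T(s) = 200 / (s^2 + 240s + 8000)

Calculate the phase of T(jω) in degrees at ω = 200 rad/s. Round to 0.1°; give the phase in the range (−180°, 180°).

Substitute s = j200:
Numerator: 200 = 200 + j0
Denominator: (j200)^2 + 240(j200) + 8000 = -32000 + j48000
|N| = √(200² + 0²) ≈ 200, ∠N ≈ 0.00°
|D| = √(32000² + 48000²) ≈ 57689, ∠D ≈ 123.69°
∠T = 0.00° − 123.69° = -123.69°

-123.7°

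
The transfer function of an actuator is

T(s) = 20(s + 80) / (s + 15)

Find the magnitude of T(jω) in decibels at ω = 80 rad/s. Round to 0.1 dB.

At s = jω = j80:
zero (s+80): 80 + j80 → |·| = √(80²+80²) = √12800 ≈ 113.14, ∠ = arctan(80/80) ≈ 45.00°
pole (s+15): 15 + j80 → |·| = √(15²+80²) = √6625 ≈ 81.394, ∠ = arctan(80/15) ≈ 79.38°
|T| = 20 · 113.14 / 81.394 ≈ 27.801
Gain = 20 log₁₀(27.801) ≈ 28.88 dB

28.9 dB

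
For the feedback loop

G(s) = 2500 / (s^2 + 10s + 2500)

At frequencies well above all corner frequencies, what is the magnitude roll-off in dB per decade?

-40 dB/decade

Each pole contributes −20 dB/decade at high frequency; each zero contributes +20 dB/decade.
Net: 0 zero(s) − 2 pole(s) → -40 dB/decade.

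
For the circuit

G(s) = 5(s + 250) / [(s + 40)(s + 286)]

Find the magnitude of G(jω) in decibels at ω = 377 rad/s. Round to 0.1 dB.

At s = jω = j377:
zero (s+250): 250 + j377 → |·| = √(250²+377²) = √204629 ≈ 452.36, ∠ = arctan(377/250) ≈ 56.45°
pole (s+40): 40 + j377 → |·| = √(40²+377²) = √143729 ≈ 379.12, ∠ = arctan(377/40) ≈ 83.94°
pole (s+286): 286 + j377 → |·| = √(286²+377²) = √223925 ≈ 473.21, ∠ = arctan(377/286) ≈ 52.82°
|G| = 5 · 452.36 / 1.794e+05 ≈ 0.012608
Gain = 20 log₁₀(0.012608) ≈ -37.99 dB

-38.0 dB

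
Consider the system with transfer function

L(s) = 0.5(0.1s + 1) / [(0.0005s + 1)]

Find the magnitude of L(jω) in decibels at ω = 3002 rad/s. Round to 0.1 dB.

38.4 dB

At ω = 3002 rad/s:
zero (1 + j3002·0.1) = 1 + j300.2 → |·| ≈ 300.2, ∠ ≈ 89.81°
pole (1 + j3002·0.0005) = 1 + j1.501 → |·| ≈ 1.8036, ∠ ≈ 56.33°
|L| = 0.5 · 300.2 / (1.8036) ≈ 83.222
Gain = 20 log₁₀(83.222) ≈ 38.40 dB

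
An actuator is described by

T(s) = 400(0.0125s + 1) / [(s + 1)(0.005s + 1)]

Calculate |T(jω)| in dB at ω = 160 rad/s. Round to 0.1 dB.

12.8 dB

At ω = 160 rad/s:
zero (1 + j160·0.0125) = 1 + j2 → |·| ≈ 2.2361, ∠ ≈ 63.43°
pole (1 + j160·1) = 1 + j160 → |·| ≈ 160, ∠ ≈ 89.64°
pole (1 + j160·0.005) = 1 + j0.8 → |·| ≈ 1.2806, ∠ ≈ 38.66°
|T| = 400 · 2.2361 / (160 · 1.2806) ≈ 4.3653
Gain = 20 log₁₀(4.3653) ≈ 12.80 dB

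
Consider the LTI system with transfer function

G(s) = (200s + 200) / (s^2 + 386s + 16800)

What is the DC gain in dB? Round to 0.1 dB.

G(0) = 200 / 16800 ≈ 0.011905
20 log₁₀(0.011905) ≈ -38.49 dB

-38.5 dB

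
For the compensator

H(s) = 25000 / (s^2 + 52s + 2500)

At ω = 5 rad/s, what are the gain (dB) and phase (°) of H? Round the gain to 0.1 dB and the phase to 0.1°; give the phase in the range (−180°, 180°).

At s = jω = j5:
quadratic: (j5)² + 52·j5 + 2500 = 2475 + j260 → |·| ≈ 2488.6, ∠ ≈ 6.00°
|H| = 25000 / 2488.6 ≈ 10.046
Gain = 20 log₁₀(10.046) ≈ 20.04 dB
∠H = 0.00° − 6.00° = -6.00°

20.0 dB, -6.0°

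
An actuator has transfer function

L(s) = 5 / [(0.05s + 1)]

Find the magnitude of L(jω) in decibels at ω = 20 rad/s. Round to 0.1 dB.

11.0 dB

At ω = 20 rad/s:
pole (1 + j20·0.05) = 1 + j1 → |·| ≈ 1.4142, ∠ ≈ 45.00°
|L| = 5 · 1 / (1.4142) ≈ 3.5356
Gain = 20 log₁₀(3.5356) ≈ 10.97 dB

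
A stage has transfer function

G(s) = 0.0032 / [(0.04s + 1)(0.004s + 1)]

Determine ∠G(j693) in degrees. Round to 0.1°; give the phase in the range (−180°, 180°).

-158.1°

At ω = 693 rad/s:
pole (1 + j693·0.04) = 1 + j27.72 → |·| ≈ 27.738, ∠ ≈ 87.93°
pole (1 + j693·0.004) = 1 + j2.772 → |·| ≈ 2.9469, ∠ ≈ 70.16°
∠G = (0°) − (87.93° + 70.16°) = -158.09°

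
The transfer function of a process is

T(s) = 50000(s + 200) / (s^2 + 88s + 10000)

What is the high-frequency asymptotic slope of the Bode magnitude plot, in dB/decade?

Each pole contributes −20 dB/decade at high frequency; each zero contributes +20 dB/decade.
Net: 1 zero(s) − 2 pole(s) → -20 dB/decade.

-20 dB/decade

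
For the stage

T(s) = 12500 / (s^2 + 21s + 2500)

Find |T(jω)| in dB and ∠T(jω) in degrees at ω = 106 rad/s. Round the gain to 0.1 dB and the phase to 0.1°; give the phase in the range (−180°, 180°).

At s = jω = j106:
quadratic: (j106)² + 21·j106 + 2500 = -8736 + j2226 → |·| ≈ 9015.1, ∠ ≈ 165.70°
|T| = 12500 / 9015.1 ≈ 1.3866
Gain = 20 log₁₀(1.3866) ≈ 2.84 dB
∠T = 0.00° − 165.70° = -165.70°

2.8 dB, -165.7°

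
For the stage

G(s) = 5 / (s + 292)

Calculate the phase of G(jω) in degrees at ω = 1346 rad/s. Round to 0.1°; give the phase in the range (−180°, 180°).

-77.8°

Substitute s = j1346:
Numerator: 5 = 5 + j0
Denominator: (j1346) + 292 = 292 + j1346
|N| = √(5² + 0²) ≈ 5, ∠N ≈ 0.00°
|D| = √(292² + 1346²) ≈ 1377.3, ∠D ≈ 77.76°
∠G = 0.00° − 77.76° = -77.76°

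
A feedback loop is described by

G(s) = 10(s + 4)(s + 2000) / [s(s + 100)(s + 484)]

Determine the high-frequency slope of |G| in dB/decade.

Each pole contributes −20 dB/decade at high frequency; each zero contributes +20 dB/decade.
Net: 2 zero(s) − 3 pole(s) → -20 dB/decade.

-20 dB/decade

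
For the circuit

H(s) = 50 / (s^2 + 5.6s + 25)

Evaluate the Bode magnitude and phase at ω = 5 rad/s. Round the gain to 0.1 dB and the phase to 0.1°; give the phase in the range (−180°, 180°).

5.0 dB, -90.0°

At s = jω = j5:
quadratic: (j5)² + 5.6·j5 + 25 = 0 + j28 → |·| ≈ 28, ∠ ≈ 90.00°
|H| = 50 / 28 ≈ 1.7857
Gain = 20 log₁₀(1.7857) ≈ 5.04 dB
∠H = 0.00° − 90.00° = -90.00°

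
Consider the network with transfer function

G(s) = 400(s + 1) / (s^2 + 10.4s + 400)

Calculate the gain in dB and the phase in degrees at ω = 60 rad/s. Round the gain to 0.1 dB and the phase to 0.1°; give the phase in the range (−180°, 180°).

At s = jω = j60:
zero (s+1): 1 + j60 → |·| = √(1²+60²) = √3601 ≈ 60.008, ∠ = arctan(60/1) ≈ 89.05°
quadratic: (j60)² + 10.4·j60 + 400 = -3200 + j624 → |·| ≈ 3260.3, ∠ ≈ 168.97°
|G| = 400 · 60.008 / 3260.3 ≈ 7.3623
Gain = 20 log₁₀(7.3623) ≈ 17.34 dB
∠G = 89.05° − 168.97° = -79.92°

17.3 dB, -79.9°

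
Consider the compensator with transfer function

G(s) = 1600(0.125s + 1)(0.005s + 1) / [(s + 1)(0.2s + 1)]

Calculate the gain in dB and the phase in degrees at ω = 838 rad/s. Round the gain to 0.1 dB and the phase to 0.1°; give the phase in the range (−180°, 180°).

14.2 dB, -13.6°

At ω = 838 rad/s:
zero (1 + j838·0.125) = 1 + j104.75 → |·| ≈ 104.75, ∠ ≈ 89.45°
zero (1 + j838·0.005) = 1 + j4.19 → |·| ≈ 4.3077, ∠ ≈ 76.58°
pole (1 + j838·1) = 1 + j838 → |·| ≈ 838, ∠ ≈ 89.93°
pole (1 + j838·0.2) = 1 + j167.6 → |·| ≈ 167.6, ∠ ≈ 89.66°
|G| = 1600 · 104.75 · 4.3077 / (838 · 167.6) ≈ 5.1405
Gain = 20 log₁₀(5.1405) ≈ 14.22 dB
∠G = (89.45° + 76.58°) − (89.93° + 89.66°) = -13.56°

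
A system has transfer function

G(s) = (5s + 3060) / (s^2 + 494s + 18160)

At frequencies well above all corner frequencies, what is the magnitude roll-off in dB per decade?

Each pole contributes −20 dB/decade at high frequency; each zero contributes +20 dB/decade.
Net: 1 zero(s) − 2 pole(s) → -20 dB/decade.

-20 dB/decade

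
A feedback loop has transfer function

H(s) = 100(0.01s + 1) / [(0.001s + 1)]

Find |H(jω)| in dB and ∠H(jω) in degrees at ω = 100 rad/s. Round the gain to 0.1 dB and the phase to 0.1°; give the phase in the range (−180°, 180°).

At ω = 100 rad/s:
zero (1 + j100·0.01) = 1 + j1 → |·| ≈ 1.4142, ∠ ≈ 45.00°
pole (1 + j100·0.001) = 1 + j0.1 → |·| ≈ 1.005, ∠ ≈ 5.71°
|H| = 100 · 1.4142 / (1.005) ≈ 140.72
Gain = 20 log₁₀(140.72) ≈ 42.97 dB
∠H = (45.00°) − (5.71°) = 39.29°

43.0 dB, 39.3°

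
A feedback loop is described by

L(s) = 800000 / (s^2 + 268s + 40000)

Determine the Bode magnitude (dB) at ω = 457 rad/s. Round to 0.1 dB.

At s = jω = j457:
quadratic: (j457)² + 268·j457 + 40000 = -168849 + j122476 → |·| ≈ 2.0859e+05, ∠ ≈ 144.04°
|L| = 800000 / 2.0859e+05 ≈ 3.8353
Gain = 20 log₁₀(3.8353) ≈ 11.68 dB

11.7 dB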